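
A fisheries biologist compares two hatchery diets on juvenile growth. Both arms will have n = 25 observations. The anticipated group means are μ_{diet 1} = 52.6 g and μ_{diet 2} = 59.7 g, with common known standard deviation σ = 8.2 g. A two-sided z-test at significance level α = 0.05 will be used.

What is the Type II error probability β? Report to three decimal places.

β ≈ 0.135

Standardized effect: d = |μ_{diet 1} − μ_{diet 2}| / σ = |52.6 − 59.7| / 8.2 = 0.8659
Noncentrality parameter: δ = d·√(n/2) = 0.8659 × √(25/2) = 3.0613
Two-sided α = 0.05 → critical value z_{0.025} = 1.960.
Power = Φ(δ − 1.960) + Φ(−δ − 1.960) = Φ(1.101) + Φ(-5.021) = 0.8646 + 0.0000 = 0.8646.
Type II error: β = 1 − power = 1 − 0.8646 = 0.1354.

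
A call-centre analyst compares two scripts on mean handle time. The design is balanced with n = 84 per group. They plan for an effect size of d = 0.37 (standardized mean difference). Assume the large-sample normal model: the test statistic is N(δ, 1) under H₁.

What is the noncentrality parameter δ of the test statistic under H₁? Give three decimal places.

The noncentrality parameter scales effect size by the design's sample-size factor: δ = d·√(n/2) = 0.37 × √(84/2) = 2.3979

δ ≈ 2.398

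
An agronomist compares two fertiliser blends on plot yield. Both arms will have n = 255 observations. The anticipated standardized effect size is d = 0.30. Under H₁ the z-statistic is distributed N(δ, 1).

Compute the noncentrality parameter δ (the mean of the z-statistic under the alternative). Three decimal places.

δ = d·√(n/2) = 0.30 × √(255/2) = 3.3875

δ ≈ 3.387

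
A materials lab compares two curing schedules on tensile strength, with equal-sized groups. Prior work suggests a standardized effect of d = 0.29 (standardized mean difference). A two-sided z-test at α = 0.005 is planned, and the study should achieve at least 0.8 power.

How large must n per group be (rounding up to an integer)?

For power 0.8 need Φ(δ − z_{0.0025}) = 0.8, so δ = z_{0.0025} + z_{0.20} = 2.807 + 0.842 = 3.649.
(The Φ(−δ − z_{α/2}) term is vanishingly small for δ > 0 and is dropped in the standard sample-size formula.)
δ = d·√(n/2) ⇒ n = 2(δ/d)² = 2 × (3.649 / 0.29)² = 316.59.
Round up to the next whole unit.

n = 317 per group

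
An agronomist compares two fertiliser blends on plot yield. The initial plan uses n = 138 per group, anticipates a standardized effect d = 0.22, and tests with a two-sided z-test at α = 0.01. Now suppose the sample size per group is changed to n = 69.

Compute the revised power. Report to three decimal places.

Power ≈ 0.100

With n = 69 per group: δ = d·√(n/2) = 0.22 × √(69/2) = 1.2922. Critical value z_{0.005} = 2.576.
Revised power = Φ(δ − 2.576) + Φ(−δ − 2.576) = Φ(-1.284) + Φ(-3.868) = 0.0996 + 0.0001 = 0.0997.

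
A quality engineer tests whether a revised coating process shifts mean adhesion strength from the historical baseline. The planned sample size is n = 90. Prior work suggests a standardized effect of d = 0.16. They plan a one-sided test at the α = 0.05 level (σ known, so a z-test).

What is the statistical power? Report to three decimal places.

Power ≈ 0.449

Noncentrality parameter: δ = d·√n = 0.16 × √90 = 1.5179
One-sided α = 0.05 → critical value z_{0.05} = 1.645.
Power = P(Z > 1.645 − δ) = Φ(-0.127) = 0.4495.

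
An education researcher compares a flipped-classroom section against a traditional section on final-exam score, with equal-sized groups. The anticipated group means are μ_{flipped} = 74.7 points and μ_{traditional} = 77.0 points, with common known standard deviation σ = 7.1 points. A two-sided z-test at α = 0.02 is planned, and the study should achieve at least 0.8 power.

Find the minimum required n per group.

n = 192 per group

Standardized effect: d = |μ_{flipped} − μ_{traditional}| / σ = |74.7 − 77.0| / 7.1 = 0.3239
For power 0.8 need Φ(δ − z_{0.01}) = 0.8, so δ = z_{0.01} + z_{0.20} = 2.326 + 0.842 = 3.168.
(For δ > 0 the lower-tail rejection region contributes negligibly to power, so the one-term inversion is standard.)
δ = d·√(n/2) ⇒ n = 2(δ/d)² = 2 × (3.168 / 0.3239)² = 191.27.
Round up to the next whole unit.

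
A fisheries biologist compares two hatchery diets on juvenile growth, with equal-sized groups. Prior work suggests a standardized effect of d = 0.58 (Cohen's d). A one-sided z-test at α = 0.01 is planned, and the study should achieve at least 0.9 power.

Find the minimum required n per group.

For power 0.9 need Φ(δ − z_{0.01}) = 0.9, so δ = z_{0.01} + z_{0.10} = 2.326 + 1.282 = 3.608.
δ = d·√(n/2) ⇒ n = 2(δ/d)² = 2 × (3.608 / 0.58)² = 77.39.
Round up to the next whole unit.

n = 78 per group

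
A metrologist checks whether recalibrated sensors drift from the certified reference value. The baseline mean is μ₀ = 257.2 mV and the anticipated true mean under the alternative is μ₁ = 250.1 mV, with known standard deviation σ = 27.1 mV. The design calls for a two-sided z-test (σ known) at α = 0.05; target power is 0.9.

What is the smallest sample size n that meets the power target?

n = 154

Standardized effect: d = |μ₁ − μ₀| / σ = |250.1 − 257.2| / 27.1 = 0.2620
Set Φ(δ − 1.960) = 0.9; then δ − 1.960 = Φ⁻¹(0.9) = 1.282, giving δ = 3.242.
(For δ > 0 the lower-tail rejection region contributes negligibly to power, so the one-term inversion is standard.)
δ = d·√n ⇒ n = (δ/d)² = (3.242 / 0.2620)² = 153.08.
Rounding up, n = 154.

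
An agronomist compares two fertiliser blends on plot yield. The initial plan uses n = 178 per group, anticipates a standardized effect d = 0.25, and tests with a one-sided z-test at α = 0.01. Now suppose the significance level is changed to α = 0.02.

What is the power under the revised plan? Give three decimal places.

Power ≈ 0.620

δ = d·√(n/2) = 0.25 × √(178/2) = 2.3585 (unchanged). New critical value: z_{0.02} = 2.054.
Revised power = Φ(δ − 2.054) = Φ(0.305) = 0.6197.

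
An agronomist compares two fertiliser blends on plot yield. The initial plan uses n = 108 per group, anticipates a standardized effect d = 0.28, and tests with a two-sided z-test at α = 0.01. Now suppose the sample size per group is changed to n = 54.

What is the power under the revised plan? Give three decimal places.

With n = 54 per group: δ = d·√(n/2) = 0.28 × √(54/2) = 1.4549. Critical value z_{0.005} = 2.576.
Revised power = Φ(δ − 2.576) + Φ(−δ − 2.576) = Φ(-1.121) + Φ(-4.031) = 0.1312 + 0.0000 = 0.1312.

Power ≈ 0.131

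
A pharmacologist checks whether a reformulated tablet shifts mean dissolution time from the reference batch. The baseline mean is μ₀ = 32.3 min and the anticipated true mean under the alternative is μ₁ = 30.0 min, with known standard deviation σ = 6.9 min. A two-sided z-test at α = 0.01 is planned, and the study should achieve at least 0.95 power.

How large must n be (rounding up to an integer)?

Standardized effect: d = |μ₁ − μ₀| / σ = |30.0 − 32.3| / 6.9 = 0.3333
For power 0.95 need Φ(δ − z_{0.005}) = 0.95, so δ = z_{0.005} + z_{0.05} = 2.576 + 1.645 = 4.221.
(The Φ(−δ − z_{α/2}) term is vanishingly small for δ > 0 and is dropped in the standard sample-size formula.)
δ = d·√n ⇒ n = (δ/d)² = (4.221 / 0.3333)² = 160.33.
Round up to the next whole unit.

n = 161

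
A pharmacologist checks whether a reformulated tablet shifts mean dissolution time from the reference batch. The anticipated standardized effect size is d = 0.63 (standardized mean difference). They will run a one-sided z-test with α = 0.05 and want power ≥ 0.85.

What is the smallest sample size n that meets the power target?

Set Φ(δ − 1.645) = 0.85; then δ − 1.645 = Φ⁻¹(0.85) = 1.036, giving δ = 2.681.
δ = d·√n ⇒ n = (δ/d)² = (2.681 / 0.63)² = 18.11.
Rounding up, n = 19.

n = 19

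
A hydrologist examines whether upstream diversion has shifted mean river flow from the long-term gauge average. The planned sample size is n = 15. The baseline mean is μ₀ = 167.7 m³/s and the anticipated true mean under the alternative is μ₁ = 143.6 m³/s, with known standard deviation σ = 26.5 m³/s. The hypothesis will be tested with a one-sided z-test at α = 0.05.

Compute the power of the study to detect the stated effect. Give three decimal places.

Power ≈ 0.970

Standardized effect: d = |μ₁ − μ₀| / σ = |143.6 − 167.7| / 26.5 = 0.9094
Noncentrality parameter: δ = d·√n = 0.9094 × √15 = 3.5222
One-sided α = 0.05 → critical value z_{0.05} = 1.645.
Power = Φ(δ − 1.645) = Φ(1.877) = 0.9698.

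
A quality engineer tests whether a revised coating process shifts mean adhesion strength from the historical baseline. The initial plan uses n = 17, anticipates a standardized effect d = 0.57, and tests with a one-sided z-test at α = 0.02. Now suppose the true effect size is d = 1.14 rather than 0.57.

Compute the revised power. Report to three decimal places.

Power ≈ 0.996

With d = 1.14: δ = d·√n = 1.14 × √17 = 4.7003. Critical value z_{0.02} = 2.054.
Revised power = P(Z > 2.054 − δ) = Φ(2.647) = 0.9959.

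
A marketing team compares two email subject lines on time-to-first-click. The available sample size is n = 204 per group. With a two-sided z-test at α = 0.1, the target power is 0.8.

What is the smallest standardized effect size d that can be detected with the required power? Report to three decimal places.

Need Φ(δ − 1.645) = 0.8, so δ = 1.645 + 0.842 = 2.486.
(Lower-tail contribution to power is negligible for δ > 0.)
δ = d·√(n/2) ⇒ d = δ/√(n/2) = 2.486/√(204/2) = 0.2462.

d ≈ 0.246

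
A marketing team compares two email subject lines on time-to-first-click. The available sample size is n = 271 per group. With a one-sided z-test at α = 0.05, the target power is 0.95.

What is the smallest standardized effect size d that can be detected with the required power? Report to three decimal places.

Required noncentrality: δ = z_{0.05} + z_{0.05} = 1.645 + 1.645 = 3.290.
δ = d·√(n/2) ⇒ d = δ/√(n/2) = 3.290/√(271/2) = 0.2826.

d ≈ 0.283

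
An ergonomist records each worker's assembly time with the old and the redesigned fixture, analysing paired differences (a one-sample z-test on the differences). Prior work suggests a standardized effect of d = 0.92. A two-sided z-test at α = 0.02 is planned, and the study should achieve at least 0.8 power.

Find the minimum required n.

Set Φ(δ − 2.326) = 0.8; then δ − 2.326 = Φ⁻¹(0.8) = 0.842, giving δ = 3.168.
(For δ > 0 the lower-tail rejection region contributes negligibly to power, so the one-term inversion is standard.)
δ = d·√n ⇒ n = (δ/d)² = (3.168 / 0.92)² = 11.86.
Round up to the next whole unit.

n = 12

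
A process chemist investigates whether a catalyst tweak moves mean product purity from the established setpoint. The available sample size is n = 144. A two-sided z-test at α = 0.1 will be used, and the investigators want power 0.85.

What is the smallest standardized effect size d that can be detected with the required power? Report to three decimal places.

Need Φ(δ − 1.645) = 0.85, so δ = 1.645 + 1.036 = 2.681.
(Lower-tail contribution to power is negligible for δ > 0.)
δ = d·√n ⇒ d = δ/√n = 2.681/√144 = 0.2234.

d ≈ 0.223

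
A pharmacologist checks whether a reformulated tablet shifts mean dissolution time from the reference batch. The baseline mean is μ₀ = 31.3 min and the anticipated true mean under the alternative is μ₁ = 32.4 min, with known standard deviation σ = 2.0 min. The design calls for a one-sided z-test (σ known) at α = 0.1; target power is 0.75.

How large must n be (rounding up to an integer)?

Standardized effect: d = |μ₁ − μ₀| / σ = |32.4 − 31.3| / 2.0 = 0.5500
For power 0.75 need Φ(δ − z_{0.1}) = 0.75, so δ = z_{0.1} + z_{0.25} = 1.282 + 0.674 = 1.956.
δ = d·√n ⇒ n = (δ/d)² = (1.956 / 0.5500)² = 12.65.
Round up to the next whole unit.

n = 13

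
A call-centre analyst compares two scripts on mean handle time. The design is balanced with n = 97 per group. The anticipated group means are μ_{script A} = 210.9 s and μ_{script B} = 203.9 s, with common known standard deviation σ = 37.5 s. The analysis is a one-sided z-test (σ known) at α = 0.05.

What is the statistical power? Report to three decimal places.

Power ≈ 0.365

Standardized effect: d = |μ_{script A} − μ_{script B}| / σ = |210.9 − 203.9| / 37.5 = 0.1867
Noncentrality parameter: δ = d·√(n/2) = 0.1867 × √(97/2) = 1.3000
Critical value for a one-sided test at α = 0.05: z_α = 1.645.
Power = P(Z > 1.645 − δ) = Φ(-0.345) = 0.3651.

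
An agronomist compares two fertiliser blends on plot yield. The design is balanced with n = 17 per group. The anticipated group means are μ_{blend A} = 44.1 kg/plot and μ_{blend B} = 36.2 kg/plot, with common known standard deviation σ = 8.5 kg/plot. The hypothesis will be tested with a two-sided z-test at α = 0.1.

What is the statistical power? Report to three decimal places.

Power ≈ 0.857

Standardized effect: d = |μ_{blend A} − μ_{blend B}| / σ = |44.1 − 36.2| / 8.5 = 0.9294
Noncentrality parameter: δ = d·√(n/2) = 0.9294 × √(17/2) = 2.7097
Critical value for a two-sided test at α = 0.1: z_{α/2} = 1.645.
Power = Φ(δ − 1.645) + Φ(−δ − 1.645) = Φ(1.065) + Φ(-4.355) = 0.8565 + 0.0000 = 0.8565.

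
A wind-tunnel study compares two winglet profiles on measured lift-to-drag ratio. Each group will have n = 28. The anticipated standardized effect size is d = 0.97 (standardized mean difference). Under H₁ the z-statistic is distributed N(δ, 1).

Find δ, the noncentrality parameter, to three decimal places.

The noncentrality parameter scales effect size by the design's sample-size factor: δ = d·√(n/2) = 0.97 × √(28/2) = 3.6294

δ ≈ 3.629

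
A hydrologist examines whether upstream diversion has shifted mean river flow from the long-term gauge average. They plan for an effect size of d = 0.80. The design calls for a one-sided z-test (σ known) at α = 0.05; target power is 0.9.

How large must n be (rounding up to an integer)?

For power 0.9 need Φ(δ − z_{0.05}) = 0.9, so δ = z_{0.05} + z_{0.10} = 1.645 + 1.282 = 2.926.
δ = d·√n ⇒ n = (δ/d)² = (2.926 / 0.80)² = 13.38.
Round up to the next whole unit.

n = 14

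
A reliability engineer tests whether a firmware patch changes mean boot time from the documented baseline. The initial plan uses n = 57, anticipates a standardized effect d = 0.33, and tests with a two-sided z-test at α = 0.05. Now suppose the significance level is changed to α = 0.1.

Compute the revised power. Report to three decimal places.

δ = d·√n = 0.33 × √57 = 2.4914 (unchanged). New critical value: z_{0.05} = 1.645.
Revised power = Φ(δ − 1.645) + Φ(−δ − 1.645) = Φ(0.847) + Φ(-4.136) = 0.8014 + 0.0000 = 0.8014.

Power ≈ 0.801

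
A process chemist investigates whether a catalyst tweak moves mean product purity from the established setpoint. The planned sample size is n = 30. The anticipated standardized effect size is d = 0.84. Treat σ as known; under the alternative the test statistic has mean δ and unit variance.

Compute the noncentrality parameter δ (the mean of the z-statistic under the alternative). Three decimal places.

δ = d·√n = 0.84 × √30 = 4.6009

δ ≈ 4.601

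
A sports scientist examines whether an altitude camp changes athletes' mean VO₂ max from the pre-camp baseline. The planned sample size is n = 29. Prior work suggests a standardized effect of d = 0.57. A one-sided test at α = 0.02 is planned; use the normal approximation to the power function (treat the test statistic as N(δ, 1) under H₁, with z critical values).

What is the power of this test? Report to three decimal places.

Noncentrality parameter: δ = d·√n = 0.57 × √29 = 3.0695
Critical value for a one-sided test at α = 0.02: z_α = 2.054.
Power = P(Z > 2.054 − δ) = Φ(1.016) = 0.8451.

Power ≈ 0.845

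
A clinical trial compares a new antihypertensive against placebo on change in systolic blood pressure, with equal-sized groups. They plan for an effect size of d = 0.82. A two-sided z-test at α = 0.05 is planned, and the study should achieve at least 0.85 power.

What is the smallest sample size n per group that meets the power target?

For power 0.85 need Φ(δ − z_{0.025}) = 0.85, so δ = z_{0.025} + z_{0.15} = 1.960 + 1.036 = 2.996.
(The Φ(−δ − z_{α/2}) term is vanishingly small for δ > 0 and is dropped in the standard sample-size formula.)
δ = d·√(n/2) ⇒ n = 2(δ/d)² = 2 × (2.996 / 0.82)² = 26.71.
Rounding up, n = 27 per group.

n = 27 per group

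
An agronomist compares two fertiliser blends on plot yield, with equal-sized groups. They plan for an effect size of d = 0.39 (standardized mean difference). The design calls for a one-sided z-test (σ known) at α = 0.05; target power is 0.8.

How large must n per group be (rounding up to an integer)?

n = 82 per group

Set Φ(δ − 1.645) = 0.8; then δ − 1.645 = Φ⁻¹(0.8) = 0.842, giving δ = 2.486.
δ = d·√(n/2) ⇒ n = 2(δ/d)² = 2 × (2.486 / 0.39)² = 81.30.
Round up to the next whole unit.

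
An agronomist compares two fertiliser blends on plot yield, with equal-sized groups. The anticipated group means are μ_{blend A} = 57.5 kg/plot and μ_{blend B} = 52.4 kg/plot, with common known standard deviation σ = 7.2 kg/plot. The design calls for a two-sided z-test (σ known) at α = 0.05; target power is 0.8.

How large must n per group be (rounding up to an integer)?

n = 32 per group

Standardized effect: d = |μ_{blend A} − μ_{blend B}| / σ = |57.5 − 52.4| / 7.2 = 0.7083
For power 0.8 need Φ(δ − z_{0.025}) = 0.8, so δ = z_{0.025} + z_{0.20} = 1.960 + 0.842 = 2.802.
(For δ > 0 the lower-tail rejection region contributes negligibly to power, so the one-term inversion is standard.)
δ = d·√(n/2) ⇒ n = 2(δ/d)² = 2 × (2.802 / 0.7083)² = 31.29.
Round up to the next whole unit.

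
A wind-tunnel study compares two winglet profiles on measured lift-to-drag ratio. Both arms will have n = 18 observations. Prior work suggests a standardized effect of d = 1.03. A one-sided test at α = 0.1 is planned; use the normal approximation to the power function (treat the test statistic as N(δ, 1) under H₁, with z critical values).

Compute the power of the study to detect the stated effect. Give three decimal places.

Noncentrality parameter: δ = d·√(n/2) = 1.03 × √(18/2) = 3.0900
Critical value for a one-sided test at α = 0.1: z_α = 1.282.
Power = P(Z > 1.282 − δ) = Φ(1.808) = 0.9647.

Power ≈ 0.965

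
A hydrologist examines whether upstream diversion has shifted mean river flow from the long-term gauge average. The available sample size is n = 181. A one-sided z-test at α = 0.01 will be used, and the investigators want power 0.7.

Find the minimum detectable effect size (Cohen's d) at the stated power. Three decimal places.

d ≈ 0.212

Required noncentrality: δ = z_{0.01} + z_{0.30} = 2.326 + 0.524 = 2.851.
δ = d·√n ⇒ d = δ/√n = 2.851/√181 = 0.2119.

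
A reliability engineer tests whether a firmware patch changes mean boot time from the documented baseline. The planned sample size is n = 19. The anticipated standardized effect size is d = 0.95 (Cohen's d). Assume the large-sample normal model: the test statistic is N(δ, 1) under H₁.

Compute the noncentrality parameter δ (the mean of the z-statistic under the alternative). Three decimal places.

δ ≈ 4.141

δ = d·√n = 0.95 × √19 = 4.1410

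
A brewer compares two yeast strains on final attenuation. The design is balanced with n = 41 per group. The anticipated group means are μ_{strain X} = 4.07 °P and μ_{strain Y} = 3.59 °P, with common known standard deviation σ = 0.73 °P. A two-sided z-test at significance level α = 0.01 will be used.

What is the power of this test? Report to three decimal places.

Standardized effect: d = |μ_{strain X} − μ_{strain Y}| / σ = |4.07 − 3.59| / 0.73 = 0.6575
Noncentrality parameter: δ = d·√(n/2) = 0.6575 × √(41/2) = 2.9771
Two-sided α = 0.01 → critical value z_{0.005} = 2.576.
Power = Φ(δ − 2.576) + Φ(−δ − 2.576) = Φ(0.401) + Φ(-5.553) = 0.6559 + 0.0000 = 0.6559.

Power ≈ 0.656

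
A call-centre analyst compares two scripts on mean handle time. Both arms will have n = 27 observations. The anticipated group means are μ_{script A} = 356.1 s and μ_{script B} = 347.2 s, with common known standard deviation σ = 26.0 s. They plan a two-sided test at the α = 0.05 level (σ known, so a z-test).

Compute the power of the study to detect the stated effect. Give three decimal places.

Power ≈ 0.242

Standardized effect: d = |μ_{script A} − μ_{script B}| / σ = |356.1 − 347.2| / 26.0 = 0.3423
Noncentrality parameter: δ = d·√(n/2) = 0.3423 × √(27/2) = 1.2577
Critical value for a two-sided test at α = 0.05: z_{α/2} = 1.960.
Power = Φ(δ − 1.960) + Φ(−δ − 1.960) = Φ(-0.702) + Φ(-3.218) = 0.2413 + 0.0006 = 0.2419.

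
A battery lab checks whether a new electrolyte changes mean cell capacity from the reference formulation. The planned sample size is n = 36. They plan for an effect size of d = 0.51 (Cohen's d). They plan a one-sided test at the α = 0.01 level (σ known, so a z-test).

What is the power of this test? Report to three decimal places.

Noncentrality parameter: δ = d·√n = 0.51 × √36 = 3.0600
Critical value for a one-sided test at α = 0.01: z_α = 2.326.
Power = P(Z > 2.326 − δ) = Φ(0.734) = 0.7684.

Power ≈ 0.768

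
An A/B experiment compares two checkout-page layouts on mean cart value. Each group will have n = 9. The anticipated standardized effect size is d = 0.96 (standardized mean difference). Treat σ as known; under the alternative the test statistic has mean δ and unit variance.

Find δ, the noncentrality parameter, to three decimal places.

δ = d·√(n/2) = 0.96 × √(9/2) = 2.0365

δ ≈ 2.036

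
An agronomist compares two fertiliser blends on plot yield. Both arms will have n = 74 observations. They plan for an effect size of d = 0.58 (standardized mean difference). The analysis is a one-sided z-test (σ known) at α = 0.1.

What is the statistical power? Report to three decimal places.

Noncentrality parameter: δ = d·√(n/2) = 0.58 × √(74/2) = 3.5280
One-sided α = 0.1 → critical value z_{0.1} = 1.282.
Power = P(Z > 1.282 − δ) = Φ(2.246) = 0.9877.

Power ≈ 0.988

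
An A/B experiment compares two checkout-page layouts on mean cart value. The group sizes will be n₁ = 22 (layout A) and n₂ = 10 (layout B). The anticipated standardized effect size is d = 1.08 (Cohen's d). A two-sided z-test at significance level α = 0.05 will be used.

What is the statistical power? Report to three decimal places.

Noncentrality parameter: δ = d / √(1/n₁ + 1/n₂) = 1.08 / √(1/22 + 1/10) = 2.8318
Critical value for a two-sided test at α = 0.05: z_{α/2} = 1.960.
Power = Φ(δ − 1.960) + Φ(−δ − 1.960) = Φ(0.872) + Φ(-4.792) = 0.8083 + 0.0000 = 0.8083.

Power ≈ 0.808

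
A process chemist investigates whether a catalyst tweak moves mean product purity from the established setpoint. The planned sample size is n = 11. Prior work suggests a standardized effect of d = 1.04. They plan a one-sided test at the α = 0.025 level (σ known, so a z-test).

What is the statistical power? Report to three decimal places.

Noncentrality parameter: δ = d·√n = 1.04 × √11 = 3.4493
Critical value for a one-sided test at α = 0.025: z_α = 1.960.
Power = P(Z > 1.960 − δ) = Φ(1.489) = 0.9318.

Power ≈ 0.932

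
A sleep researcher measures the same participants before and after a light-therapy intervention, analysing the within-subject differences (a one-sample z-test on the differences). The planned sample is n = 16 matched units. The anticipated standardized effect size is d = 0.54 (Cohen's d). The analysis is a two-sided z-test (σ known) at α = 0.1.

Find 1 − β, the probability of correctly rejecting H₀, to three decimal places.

Power ≈ 0.697

Noncentrality parameter: δ = d·√n = 0.54 × √16 = 2.1600
Two-sided α = 0.1 → critical value z_{0.05} = 1.645.
Power = Φ(δ − 1.645) + Φ(−δ − 1.645) = Φ(0.515) + Φ(-3.805) = 0.6968 + 0.0001 = 0.6968.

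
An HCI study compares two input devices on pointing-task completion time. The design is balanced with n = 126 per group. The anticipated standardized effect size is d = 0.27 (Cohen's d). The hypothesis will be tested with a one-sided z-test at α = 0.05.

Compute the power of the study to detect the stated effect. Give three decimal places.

Power ≈ 0.691

Noncentrality parameter: δ = d·√(n/2) = 0.27 × √(126/2) = 2.1431
One-sided α = 0.05 → critical value z_{0.05} = 1.645.
Power = P(Z > 1.645 − δ) = Φ(0.498) = 0.6908.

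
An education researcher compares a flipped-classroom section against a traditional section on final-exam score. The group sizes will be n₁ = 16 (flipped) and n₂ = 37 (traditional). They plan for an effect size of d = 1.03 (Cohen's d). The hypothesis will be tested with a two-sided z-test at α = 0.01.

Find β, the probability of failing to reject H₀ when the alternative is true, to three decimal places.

β ≈ 0.193

Noncentrality parameter: λ = d / √(1/n₁ + 1/n₂) = 1.03 / √(1/16 + 1/37) = 3.4424
Two-sided α = 0.01 → critical value z_{0.005} = 2.576.
Power = Φ(λ − 2.576) + Φ(−λ − 2.576) = Φ(0.867) + Φ(-6.018) = 0.8069 + 0.0000 = 0.8069.
Type II error: β = 1 − power = 1 − 0.8069 = 0.1931.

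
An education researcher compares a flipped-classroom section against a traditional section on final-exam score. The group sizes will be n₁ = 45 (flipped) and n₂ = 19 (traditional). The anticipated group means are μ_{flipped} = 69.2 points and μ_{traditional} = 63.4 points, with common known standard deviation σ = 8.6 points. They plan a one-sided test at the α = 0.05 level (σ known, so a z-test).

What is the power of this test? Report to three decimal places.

Power ≈ 0.794

Standardized effect: d = |μ_{flipped} − μ_{traditional}| / σ = |69.2 − 63.4| / 8.6 = 0.6744
Noncentrality parameter: δ = d / √(1/n₁ + 1/n₂) = 0.6744 / √(1/45 + 1/19) = 2.4650
Critical value for a one-sided test at α = 0.05: z_α = 1.645.
Power = Φ(δ − 1.645) = Φ(0.820) = 0.7939.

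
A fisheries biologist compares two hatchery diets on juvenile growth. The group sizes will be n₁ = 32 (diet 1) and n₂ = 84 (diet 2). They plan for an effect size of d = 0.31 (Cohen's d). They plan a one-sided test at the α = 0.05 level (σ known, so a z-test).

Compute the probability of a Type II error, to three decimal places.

β ≈ 0.561

Noncentrality parameter: δ = d / √(1/n₁ + 1/n₂) = 0.31 / √(1/32 + 1/84) = 1.4923
Critical value for a one-sided test at α = 0.05: z_α = 1.645.
Power = Φ(δ − 1.645) = Φ(-0.153) = 0.4394.
Type II error: β = 1 − power = 1 − 0.4394 = 0.5606.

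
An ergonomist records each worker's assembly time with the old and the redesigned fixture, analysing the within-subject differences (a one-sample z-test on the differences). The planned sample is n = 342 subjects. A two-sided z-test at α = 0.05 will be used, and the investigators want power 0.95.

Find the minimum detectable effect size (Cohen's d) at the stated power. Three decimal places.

Required noncentrality: δ = z_{0.025} + z_{0.05} = 1.960 + 1.645 = 3.605.
(The second rejection-region term Φ(−δ − z_{α/2}) is negligible and dropped.)
δ = d·√n ⇒ d = δ/√n = 3.605/√342 = 0.1949.

d ≈ 0.195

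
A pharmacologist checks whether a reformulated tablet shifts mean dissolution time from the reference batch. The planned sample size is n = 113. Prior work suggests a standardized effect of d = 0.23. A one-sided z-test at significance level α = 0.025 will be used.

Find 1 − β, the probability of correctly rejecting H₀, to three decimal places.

Noncentrality parameter: δ = d·√n = 0.23 × √113 = 2.4449
One-sided α = 0.025 → critical value z_{0.025} = 1.960.
Power = P(Z > 1.960 − δ) = Φ(0.485) = 0.6862.

Power ≈ 0.686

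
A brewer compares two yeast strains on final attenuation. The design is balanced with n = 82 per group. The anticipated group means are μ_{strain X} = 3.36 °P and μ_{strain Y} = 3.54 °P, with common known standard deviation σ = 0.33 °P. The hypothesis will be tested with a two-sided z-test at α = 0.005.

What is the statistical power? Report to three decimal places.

Standardized effect: d = |μ_{strain X} − μ_{strain Y}| / σ = |3.36 − 3.54| / 0.33 = 0.5455
Noncentrality parameter: δ = d·√(n/2) = 0.5455 × √(82/2) = 3.4926
Critical value for a two-sided test at α = 0.005: z_{α/2} = 2.807.
Power = Φ(δ − 2.807) + Φ(−δ − 2.807) = Φ(0.686) + Φ(-6.300) = 0.7535 + 0.0000 = 0.7535.

Power ≈ 0.754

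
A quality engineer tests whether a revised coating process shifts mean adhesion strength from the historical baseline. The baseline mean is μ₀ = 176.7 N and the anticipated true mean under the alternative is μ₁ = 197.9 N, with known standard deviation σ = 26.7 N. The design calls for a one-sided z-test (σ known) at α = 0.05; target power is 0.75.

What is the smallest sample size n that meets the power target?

Standardized effect: d = |μ₁ − μ₀| / σ = |197.9 − 176.7| / 26.7 = 0.7940
For power 0.75 need Φ(δ − z_{0.05}) = 0.75, so δ = z_{0.05} + z_{0.25} = 1.645 + 0.674 = 2.319.
δ = d·√n ⇒ n = (δ/d)² = (2.319 / 0.7940)² = 8.53.
Rounding up, n = 9.

n = 9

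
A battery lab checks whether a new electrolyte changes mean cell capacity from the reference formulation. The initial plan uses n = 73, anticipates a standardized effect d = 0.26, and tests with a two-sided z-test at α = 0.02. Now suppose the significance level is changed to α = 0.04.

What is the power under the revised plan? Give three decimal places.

δ = d·√n = 0.26 × √73 = 2.2214 (unchanged). New critical value: z_{0.02} = 2.054.
Revised power = Φ(δ − 2.054) + Φ(−δ − 2.054) = Φ(0.168) + Φ(-4.275) = 0.5666 + 0.0000 = 0.5666.

Power ≈ 0.567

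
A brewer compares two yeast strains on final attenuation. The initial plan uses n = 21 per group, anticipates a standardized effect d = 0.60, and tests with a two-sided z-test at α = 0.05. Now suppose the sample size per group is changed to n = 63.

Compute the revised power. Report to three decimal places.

Power ≈ 0.920

With n = 63 per group: δ = d·√(n/2) = 0.60 × √(63/2) = 3.3675. Critical value z_{0.025} = 1.960.
Revised power = Φ(δ − 1.960) + Φ(−δ − 1.960) = Φ(1.408) + Φ(-5.327) = 0.9204 + 0.0000 = 0.9204.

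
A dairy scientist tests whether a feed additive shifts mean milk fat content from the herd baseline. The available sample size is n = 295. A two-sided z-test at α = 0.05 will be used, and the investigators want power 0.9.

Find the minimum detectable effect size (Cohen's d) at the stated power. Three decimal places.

Need Φ(δ − 1.960) = 0.9, so δ = 1.960 + 1.282 = 3.242.
(The second rejection-region term Φ(−δ − z_{α/2}) is negligible and dropped.)
δ = d·√n ⇒ d = δ/√n = 3.242/√295 = 0.1887.

d ≈ 0.189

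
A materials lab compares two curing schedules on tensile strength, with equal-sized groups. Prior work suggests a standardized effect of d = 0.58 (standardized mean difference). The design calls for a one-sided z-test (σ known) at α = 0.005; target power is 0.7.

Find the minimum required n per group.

For power 0.7 need Φ(δ − z_{0.005}) = 0.7, so δ = z_{0.005} + z_{0.30} = 2.576 + 0.524 = 3.100.
δ = d·√(n/2) ⇒ n = 2(δ/d)² = 2 × (3.100 / 0.58)² = 57.14.
Rounding up, n = 58 per group.

n = 58 per group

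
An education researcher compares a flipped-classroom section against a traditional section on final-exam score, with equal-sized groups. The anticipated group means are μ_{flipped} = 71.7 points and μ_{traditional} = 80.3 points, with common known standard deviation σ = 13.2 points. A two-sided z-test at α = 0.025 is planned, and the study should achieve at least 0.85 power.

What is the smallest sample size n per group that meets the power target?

Standardized effect: d = |μ_{flipped} − μ_{traditional}| / σ = |71.7 − 80.3| / 13.2 = 0.6515
Set Φ(δ − 2.241) = 0.85; then δ − 2.241 = Φ⁻¹(0.85) = 1.036, giving δ = 3.278.
(The Φ(−δ − z_{α/2}) term is vanishingly small for δ > 0 and is dropped in the standard sample-size formula.)
δ = d·√(n/2) ⇒ n = 2(δ/d)² = 2 × (3.278 / 0.6515)² = 50.62.
Round up to the next whole unit.

n = 51 per group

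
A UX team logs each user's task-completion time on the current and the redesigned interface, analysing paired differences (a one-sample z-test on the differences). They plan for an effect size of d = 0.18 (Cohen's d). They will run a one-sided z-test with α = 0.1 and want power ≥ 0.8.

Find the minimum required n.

n = 140

Set Φ(δ − 1.282) = 0.8; then δ − 1.282 = Φ⁻¹(0.8) = 0.842, giving δ = 2.123.
δ = d·√n ⇒ n = (δ/d)² = (2.123 / 0.18)² = 139.13.
Round up to the next whole unit.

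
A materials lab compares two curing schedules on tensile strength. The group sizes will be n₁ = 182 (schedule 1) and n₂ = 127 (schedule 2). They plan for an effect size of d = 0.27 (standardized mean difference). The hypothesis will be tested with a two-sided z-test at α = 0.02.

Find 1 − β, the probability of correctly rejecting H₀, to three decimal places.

Noncentrality parameter: δ = d / √(1/n₁ + 1/n₂) = 0.27 / √(1/182 + 1/127) = 2.3352
Critical value for a two-sided test at α = 0.02: z_{α/2} = 2.326.
Power = Φ(δ − 2.326) + Φ(−δ − 2.326) = Φ(0.009) + Φ(-4.662) = 0.5035 + 0.0000 = 0.5035.

Power ≈ 0.504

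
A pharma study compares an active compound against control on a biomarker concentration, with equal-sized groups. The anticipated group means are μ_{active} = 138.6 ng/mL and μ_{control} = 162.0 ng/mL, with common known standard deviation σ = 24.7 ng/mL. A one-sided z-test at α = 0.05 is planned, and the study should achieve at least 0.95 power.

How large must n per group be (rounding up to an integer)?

Standardized effect: d = |μ_{active} − μ_{control}| / σ = |138.6 − 162.0| / 24.7 = 0.9474
For power 0.95 need Φ(δ − z_{0.05}) = 0.95, so δ = z_{0.05} + z_{0.05} = 1.645 + 1.645 = 3.290.
δ = d·√(n/2) ⇒ n = 2(δ/d)² = 2 × (3.290 / 0.9474)² = 24.12.
Round up to the next whole unit.

n = 25 per group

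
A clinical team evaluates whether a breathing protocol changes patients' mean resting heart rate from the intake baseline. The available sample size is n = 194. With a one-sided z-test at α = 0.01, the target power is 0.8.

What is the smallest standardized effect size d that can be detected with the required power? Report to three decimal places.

Required noncentrality: δ = z_{0.01} + z_{0.20} = 2.326 + 0.842 = 3.168.
δ = d·√n ⇒ d = δ/√n = 3.168/√194 = 0.2274.

d ≈ 0.227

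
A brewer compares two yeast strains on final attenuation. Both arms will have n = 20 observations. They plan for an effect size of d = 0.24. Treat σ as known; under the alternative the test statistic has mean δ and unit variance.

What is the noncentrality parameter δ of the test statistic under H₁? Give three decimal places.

δ = d·√(n/2) = 0.24 × √(20/2) = 0.7589

δ ≈ 0.759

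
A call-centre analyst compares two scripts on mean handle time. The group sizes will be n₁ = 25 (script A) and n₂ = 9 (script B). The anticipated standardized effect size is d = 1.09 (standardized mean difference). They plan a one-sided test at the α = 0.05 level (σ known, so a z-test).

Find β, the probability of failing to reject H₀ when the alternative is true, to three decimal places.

Noncentrality parameter: δ = d / √(1/n₁ + 1/n₂) = 1.09 / √(1/25 + 1/9) = 2.8040
One-sided α = 0.05 → critical value z_{0.05} = 1.645.
Power = Φ(δ − 1.645) = Φ(1.159) = 0.8768.
Type II error: β = 1 − power = 1 − 0.8768 = 0.1232.

β ≈ 0.123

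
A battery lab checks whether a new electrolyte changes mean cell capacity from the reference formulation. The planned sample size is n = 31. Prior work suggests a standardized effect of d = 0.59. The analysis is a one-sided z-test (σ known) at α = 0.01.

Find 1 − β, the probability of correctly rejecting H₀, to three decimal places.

Power ≈ 0.831

Noncentrality parameter: δ = d·√n = 0.59 × √31 = 3.2850
Critical value for a one-sided test at α = 0.01: z_α = 2.326.
Power = Φ(δ − 2.326) = Φ(0.959) = 0.8311.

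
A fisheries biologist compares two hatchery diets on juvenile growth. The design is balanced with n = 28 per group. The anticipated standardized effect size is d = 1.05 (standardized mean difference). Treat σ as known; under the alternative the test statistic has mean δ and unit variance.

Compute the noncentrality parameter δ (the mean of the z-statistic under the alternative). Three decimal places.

The noncentrality parameter scales effect size by the design's sample-size factor: δ = d·√(n/2) = 1.05 × √(28/2) = 3.9287

δ ≈ 3.929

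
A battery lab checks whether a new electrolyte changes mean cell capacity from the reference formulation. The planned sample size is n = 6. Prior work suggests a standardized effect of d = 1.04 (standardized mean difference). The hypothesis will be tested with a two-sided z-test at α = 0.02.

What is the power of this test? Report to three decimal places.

Power ≈ 0.588

Noncentrality parameter: δ = d·√n = 1.04 × √6 = 2.5475
Two-sided α = 0.02 → critical value z_{0.01} = 2.326.
Power = Φ(δ − 2.326) + Φ(−δ − 2.326) = Φ(0.221) + Φ(-4.874) = 0.5875 + 0.0000 = 0.5875.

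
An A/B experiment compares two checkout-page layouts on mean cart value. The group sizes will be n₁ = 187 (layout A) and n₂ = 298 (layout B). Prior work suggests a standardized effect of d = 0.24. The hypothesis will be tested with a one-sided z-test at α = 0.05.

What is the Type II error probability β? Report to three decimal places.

β ≈ 0.177

Noncentrality parameter: δ = d / √(1/n₁ + 1/n₂) = 0.24 / √(1/187 + 1/298) = 2.5726
One-sided α = 0.05 → critical value z_{0.05} = 1.645.
Power = Φ(δ − 1.645) = Φ(0.928) = 0.8232.
Type II error: β = 1 − power = 1 − 0.8232 = 0.1768.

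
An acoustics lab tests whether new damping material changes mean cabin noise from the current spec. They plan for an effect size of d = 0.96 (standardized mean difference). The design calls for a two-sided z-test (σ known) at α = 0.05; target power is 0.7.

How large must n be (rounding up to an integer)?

n = 7

Set Φ(δ − 1.960) = 0.7; then δ − 1.960 = Φ⁻¹(0.7) = 0.524, giving δ = 2.484.
(Ignoring the negligible lower-tail rejection probability gives the usual closed-form inversion.)
δ = d·√n ⇒ n = (δ/d)² = (2.484 / 0.96)² = 6.70.
Round up to the next whole unit.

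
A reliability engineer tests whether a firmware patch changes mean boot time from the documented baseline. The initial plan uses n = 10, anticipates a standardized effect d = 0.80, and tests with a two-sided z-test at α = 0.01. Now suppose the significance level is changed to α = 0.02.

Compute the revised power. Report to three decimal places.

Power ≈ 0.581

δ = d·√n = 0.80 × √10 = 2.5298 (unchanged). New critical value: z_{0.01} = 2.326.
Revised power = Φ(δ − 2.326) + Φ(−δ − 2.326) = Φ(0.203) + Φ(-4.856) = 0.5806 + 0.0000 = 0.5806.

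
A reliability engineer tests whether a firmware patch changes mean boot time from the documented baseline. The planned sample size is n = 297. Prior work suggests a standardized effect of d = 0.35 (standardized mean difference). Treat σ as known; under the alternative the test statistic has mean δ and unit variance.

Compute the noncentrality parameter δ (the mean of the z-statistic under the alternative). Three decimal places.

The noncentrality parameter scales effect size by the design's sample-size factor: δ = d·√n = 0.35 × √297 = 6.0318

δ ≈ 6.032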